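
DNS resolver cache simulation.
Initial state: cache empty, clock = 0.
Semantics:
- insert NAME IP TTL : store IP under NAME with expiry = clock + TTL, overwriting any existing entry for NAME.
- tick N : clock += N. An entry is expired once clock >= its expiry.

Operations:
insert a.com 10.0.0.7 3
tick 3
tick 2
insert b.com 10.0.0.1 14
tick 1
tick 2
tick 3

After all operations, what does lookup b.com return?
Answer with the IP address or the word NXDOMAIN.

Answer: 10.0.0.1

Derivation:
Op 1: insert a.com -> 10.0.0.7 (expiry=0+3=3). clock=0
Op 2: tick 3 -> clock=3. purged={a.com}
Op 3: tick 2 -> clock=5.
Op 4: insert b.com -> 10.0.0.1 (expiry=5+14=19). clock=5
Op 5: tick 1 -> clock=6.
Op 6: tick 2 -> clock=8.
Op 7: tick 3 -> clock=11.
lookup b.com: present, ip=10.0.0.1 expiry=19 > clock=11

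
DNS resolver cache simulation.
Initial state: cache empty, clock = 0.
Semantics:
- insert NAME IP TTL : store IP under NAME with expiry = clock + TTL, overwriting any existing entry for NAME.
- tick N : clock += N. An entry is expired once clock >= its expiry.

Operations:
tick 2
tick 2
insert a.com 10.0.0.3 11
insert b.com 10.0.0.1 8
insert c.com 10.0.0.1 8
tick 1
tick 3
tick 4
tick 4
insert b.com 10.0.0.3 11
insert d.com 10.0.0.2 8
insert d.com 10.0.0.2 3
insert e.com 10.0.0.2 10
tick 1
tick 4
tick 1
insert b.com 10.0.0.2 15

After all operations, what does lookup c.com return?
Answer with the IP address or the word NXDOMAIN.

Answer: NXDOMAIN

Derivation:
Op 1: tick 2 -> clock=2.
Op 2: tick 2 -> clock=4.
Op 3: insert a.com -> 10.0.0.3 (expiry=4+11=15). clock=4
Op 4: insert b.com -> 10.0.0.1 (expiry=4+8=12). clock=4
Op 5: insert c.com -> 10.0.0.1 (expiry=4+8=12). clock=4
Op 6: tick 1 -> clock=5.
Op 7: tick 3 -> clock=8.
Op 8: tick 4 -> clock=12. purged={b.com,c.com}
Op 9: tick 4 -> clock=16. purged={a.com}
Op 10: insert b.com -> 10.0.0.3 (expiry=16+11=27). clock=16
Op 11: insert d.com -> 10.0.0.2 (expiry=16+8=24). clock=16
Op 12: insert d.com -> 10.0.0.2 (expiry=16+3=19). clock=16
Op 13: insert e.com -> 10.0.0.2 (expiry=16+10=26). clock=16
Op 14: tick 1 -> clock=17.
Op 15: tick 4 -> clock=21. purged={d.com}
Op 16: tick 1 -> clock=22.
Op 17: insert b.com -> 10.0.0.2 (expiry=22+15=37). clock=22
lookup c.com: not in cache (expired or never inserted)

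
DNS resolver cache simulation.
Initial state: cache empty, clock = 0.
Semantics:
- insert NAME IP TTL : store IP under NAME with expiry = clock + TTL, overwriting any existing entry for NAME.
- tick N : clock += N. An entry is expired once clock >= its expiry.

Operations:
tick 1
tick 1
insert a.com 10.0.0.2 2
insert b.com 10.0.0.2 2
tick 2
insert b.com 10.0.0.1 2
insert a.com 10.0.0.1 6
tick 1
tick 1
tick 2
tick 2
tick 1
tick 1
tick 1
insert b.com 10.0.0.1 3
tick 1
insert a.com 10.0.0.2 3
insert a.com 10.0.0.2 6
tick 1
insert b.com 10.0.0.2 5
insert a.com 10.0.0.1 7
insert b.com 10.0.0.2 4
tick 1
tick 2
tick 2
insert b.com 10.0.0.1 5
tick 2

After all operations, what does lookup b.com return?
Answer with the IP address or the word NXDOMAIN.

Answer: 10.0.0.1

Derivation:
Op 1: tick 1 -> clock=1.
Op 2: tick 1 -> clock=2.
Op 3: insert a.com -> 10.0.0.2 (expiry=2+2=4). clock=2
Op 4: insert b.com -> 10.0.0.2 (expiry=2+2=4). clock=2
Op 5: tick 2 -> clock=4. purged={a.com,b.com}
Op 6: insert b.com -> 10.0.0.1 (expiry=4+2=6). clock=4
Op 7: insert a.com -> 10.0.0.1 (expiry=4+6=10). clock=4
Op 8: tick 1 -> clock=5.
Op 9: tick 1 -> clock=6. purged={b.com}
Op 10: tick 2 -> clock=8.
Op 11: tick 2 -> clock=10. purged={a.com}
Op 12: tick 1 -> clock=11.
Op 13: tick 1 -> clock=12.
Op 14: tick 1 -> clock=13.
Op 15: insert b.com -> 10.0.0.1 (expiry=13+3=16). clock=13
Op 16: tick 1 -> clock=14.
Op 17: insert a.com -> 10.0.0.2 (expiry=14+3=17). clock=14
Op 18: insert a.com -> 10.0.0.2 (expiry=14+6=20). clock=14
Op 19: tick 1 -> clock=15.
Op 20: insert b.com -> 10.0.0.2 (expiry=15+5=20). clock=15
Op 21: insert a.com -> 10.0.0.1 (expiry=15+7=22). clock=15
Op 22: insert b.com -> 10.0.0.2 (expiry=15+4=19). clock=15
Op 23: tick 1 -> clock=16.
Op 24: tick 2 -> clock=18.
Op 25: tick 2 -> clock=20. purged={b.com}
Op 26: insert b.com -> 10.0.0.1 (expiry=20+5=25). clock=20
Op 27: tick 2 -> clock=22. purged={a.com}
lookup b.com: present, ip=10.0.0.1 expiry=25 > clock=22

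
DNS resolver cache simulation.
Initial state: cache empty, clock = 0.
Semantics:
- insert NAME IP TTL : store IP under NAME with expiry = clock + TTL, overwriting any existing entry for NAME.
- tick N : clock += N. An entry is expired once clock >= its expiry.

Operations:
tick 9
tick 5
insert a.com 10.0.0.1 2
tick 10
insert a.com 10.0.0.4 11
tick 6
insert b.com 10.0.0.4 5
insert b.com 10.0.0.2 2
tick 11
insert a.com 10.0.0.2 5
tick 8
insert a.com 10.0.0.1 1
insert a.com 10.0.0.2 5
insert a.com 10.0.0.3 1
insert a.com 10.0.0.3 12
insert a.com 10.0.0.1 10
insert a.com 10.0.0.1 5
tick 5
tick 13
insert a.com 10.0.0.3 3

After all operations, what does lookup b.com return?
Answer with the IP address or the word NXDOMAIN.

Op 1: tick 9 -> clock=9.
Op 2: tick 5 -> clock=14.
Op 3: insert a.com -> 10.0.0.1 (expiry=14+2=16). clock=14
Op 4: tick 10 -> clock=24. purged={a.com}
Op 5: insert a.com -> 10.0.0.4 (expiry=24+11=35). clock=24
Op 6: tick 6 -> clock=30.
Op 7: insert b.com -> 10.0.0.4 (expiry=30+5=35). clock=30
Op 8: insert b.com -> 10.0.0.2 (expiry=30+2=32). clock=30
Op 9: tick 11 -> clock=41. purged={a.com,b.com}
Op 10: insert a.com -> 10.0.0.2 (expiry=41+5=46). clock=41
Op 11: tick 8 -> clock=49. purged={a.com}
Op 12: insert a.com -> 10.0.0.1 (expiry=49+1=50). clock=49
Op 13: insert a.com -> 10.0.0.2 (expiry=49+5=54). clock=49
Op 14: insert a.com -> 10.0.0.3 (expiry=49+1=50). clock=49
Op 15: insert a.com -> 10.0.0.3 (expiry=49+12=61). clock=49
Op 16: insert a.com -> 10.0.0.1 (expiry=49+10=59). clock=49
Op 17: insert a.com -> 10.0.0.1 (expiry=49+5=54). clock=49
Op 18: tick 5 -> clock=54. purged={a.com}
Op 19: tick 13 -> clock=67.
Op 20: insert a.com -> 10.0.0.3 (expiry=67+3=70). clock=67
lookup b.com: not in cache (expired or never inserted)

Answer: NXDOMAIN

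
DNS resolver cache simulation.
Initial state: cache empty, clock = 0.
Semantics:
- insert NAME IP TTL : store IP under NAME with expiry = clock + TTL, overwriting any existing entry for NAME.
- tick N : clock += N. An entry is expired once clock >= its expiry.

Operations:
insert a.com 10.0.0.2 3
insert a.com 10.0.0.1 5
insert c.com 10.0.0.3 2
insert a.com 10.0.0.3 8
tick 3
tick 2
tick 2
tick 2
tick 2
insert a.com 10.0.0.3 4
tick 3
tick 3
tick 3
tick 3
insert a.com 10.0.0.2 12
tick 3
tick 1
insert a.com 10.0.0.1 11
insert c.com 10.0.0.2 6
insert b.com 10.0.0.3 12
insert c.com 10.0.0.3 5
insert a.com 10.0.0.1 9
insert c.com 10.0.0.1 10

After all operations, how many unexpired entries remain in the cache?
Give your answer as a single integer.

Op 1: insert a.com -> 10.0.0.2 (expiry=0+3=3). clock=0
Op 2: insert a.com -> 10.0.0.1 (expiry=0+5=5). clock=0
Op 3: insert c.com -> 10.0.0.3 (expiry=0+2=2). clock=0
Op 4: insert a.com -> 10.0.0.3 (expiry=0+8=8). clock=0
Op 5: tick 3 -> clock=3. purged={c.com}
Op 6: tick 2 -> clock=5.
Op 7: tick 2 -> clock=7.
Op 8: tick 2 -> clock=9. purged={a.com}
Op 9: tick 2 -> clock=11.
Op 10: insert a.com -> 10.0.0.3 (expiry=11+4=15). clock=11
Op 11: tick 3 -> clock=14.
Op 12: tick 3 -> clock=17. purged={a.com}
Op 13: tick 3 -> clock=20.
Op 14: tick 3 -> clock=23.
Op 15: insert a.com -> 10.0.0.2 (expiry=23+12=35). clock=23
Op 16: tick 3 -> clock=26.
Op 17: tick 1 -> clock=27.
Op 18: insert a.com -> 10.0.0.1 (expiry=27+11=38). clock=27
Op 19: insert c.com -> 10.0.0.2 (expiry=27+6=33). clock=27
Op 20: insert b.com -> 10.0.0.3 (expiry=27+12=39). clock=27
Op 21: insert c.com -> 10.0.0.3 (expiry=27+5=32). clock=27
Op 22: insert a.com -> 10.0.0.1 (expiry=27+9=36). clock=27
Op 23: insert c.com -> 10.0.0.1 (expiry=27+10=37). clock=27
Final cache (unexpired): {a.com,b.com,c.com} -> size=3

Answer: 3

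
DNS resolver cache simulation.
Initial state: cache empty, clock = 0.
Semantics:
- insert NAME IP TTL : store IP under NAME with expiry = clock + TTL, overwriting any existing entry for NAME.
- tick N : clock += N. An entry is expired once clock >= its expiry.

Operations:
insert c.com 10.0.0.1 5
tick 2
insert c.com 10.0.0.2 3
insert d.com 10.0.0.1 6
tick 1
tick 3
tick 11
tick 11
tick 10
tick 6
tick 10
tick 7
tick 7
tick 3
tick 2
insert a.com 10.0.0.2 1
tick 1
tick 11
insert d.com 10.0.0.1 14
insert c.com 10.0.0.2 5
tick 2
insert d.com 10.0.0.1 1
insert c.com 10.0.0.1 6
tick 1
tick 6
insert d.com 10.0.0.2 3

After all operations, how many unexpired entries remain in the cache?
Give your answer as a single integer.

Op 1: insert c.com -> 10.0.0.1 (expiry=0+5=5). clock=0
Op 2: tick 2 -> clock=2.
Op 3: insert c.com -> 10.0.0.2 (expiry=2+3=5). clock=2
Op 4: insert d.com -> 10.0.0.1 (expiry=2+6=8). clock=2
Op 5: tick 1 -> clock=3.
Op 6: tick 3 -> clock=6. purged={c.com}
Op 7: tick 11 -> clock=17. purged={d.com}
Op 8: tick 11 -> clock=28.
Op 9: tick 10 -> clock=38.
Op 10: tick 6 -> clock=44.
Op 11: tick 10 -> clock=54.
Op 12: tick 7 -> clock=61.
Op 13: tick 7 -> clock=68.
Op 14: tick 3 -> clock=71.
Op 15: tick 2 -> clock=73.
Op 16: insert a.com -> 10.0.0.2 (expiry=73+1=74). clock=73
Op 17: tick 1 -> clock=74. purged={a.com}
Op 18: tick 11 -> clock=85.
Op 19: insert d.com -> 10.0.0.1 (expiry=85+14=99). clock=85
Op 20: insert c.com -> 10.0.0.2 (expiry=85+5=90). clock=85
Op 21: tick 2 -> clock=87.
Op 22: insert d.com -> 10.0.0.1 (expiry=87+1=88). clock=87
Op 23: insert c.com -> 10.0.0.1 (expiry=87+6=93). clock=87
Op 24: tick 1 -> clock=88. purged={d.com}
Op 25: tick 6 -> clock=94. purged={c.com}
Op 26: insert d.com -> 10.0.0.2 (expiry=94+3=97). clock=94
Final cache (unexpired): {d.com} -> size=1

Answer: 1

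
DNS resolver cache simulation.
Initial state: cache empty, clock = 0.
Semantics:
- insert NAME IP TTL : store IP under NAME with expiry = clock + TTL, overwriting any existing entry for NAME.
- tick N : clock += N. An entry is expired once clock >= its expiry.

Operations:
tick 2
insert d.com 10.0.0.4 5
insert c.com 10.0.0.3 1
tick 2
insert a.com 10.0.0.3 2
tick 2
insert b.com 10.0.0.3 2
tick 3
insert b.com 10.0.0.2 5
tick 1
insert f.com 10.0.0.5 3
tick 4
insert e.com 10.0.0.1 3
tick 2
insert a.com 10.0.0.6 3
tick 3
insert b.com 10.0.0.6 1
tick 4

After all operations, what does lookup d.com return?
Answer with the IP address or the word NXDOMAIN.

Op 1: tick 2 -> clock=2.
Op 2: insert d.com -> 10.0.0.4 (expiry=2+5=7). clock=2
Op 3: insert c.com -> 10.0.0.3 (expiry=2+1=3). clock=2
Op 4: tick 2 -> clock=4. purged={c.com}
Op 5: insert a.com -> 10.0.0.3 (expiry=4+2=6). clock=4
Op 6: tick 2 -> clock=6. purged={a.com}
Op 7: insert b.com -> 10.0.0.3 (expiry=6+2=8). clock=6
Op 8: tick 3 -> clock=9. purged={b.com,d.com}
Op 9: insert b.com -> 10.0.0.2 (expiry=9+5=14). clock=9
Op 10: tick 1 -> clock=10.
Op 11: insert f.com -> 10.0.0.5 (expiry=10+3=13). clock=10
Op 12: tick 4 -> clock=14. purged={b.com,f.com}
Op 13: insert e.com -> 10.0.0.1 (expiry=14+3=17). clock=14
Op 14: tick 2 -> clock=16.
Op 15: insert a.com -> 10.0.0.6 (expiry=16+3=19). clock=16
Op 16: tick 3 -> clock=19. purged={a.com,e.com}
Op 17: insert b.com -> 10.0.0.6 (expiry=19+1=20). clock=19
Op 18: tick 4 -> clock=23. purged={b.com}
lookup d.com: not in cache (expired or never inserted)

Answer: NXDOMAIN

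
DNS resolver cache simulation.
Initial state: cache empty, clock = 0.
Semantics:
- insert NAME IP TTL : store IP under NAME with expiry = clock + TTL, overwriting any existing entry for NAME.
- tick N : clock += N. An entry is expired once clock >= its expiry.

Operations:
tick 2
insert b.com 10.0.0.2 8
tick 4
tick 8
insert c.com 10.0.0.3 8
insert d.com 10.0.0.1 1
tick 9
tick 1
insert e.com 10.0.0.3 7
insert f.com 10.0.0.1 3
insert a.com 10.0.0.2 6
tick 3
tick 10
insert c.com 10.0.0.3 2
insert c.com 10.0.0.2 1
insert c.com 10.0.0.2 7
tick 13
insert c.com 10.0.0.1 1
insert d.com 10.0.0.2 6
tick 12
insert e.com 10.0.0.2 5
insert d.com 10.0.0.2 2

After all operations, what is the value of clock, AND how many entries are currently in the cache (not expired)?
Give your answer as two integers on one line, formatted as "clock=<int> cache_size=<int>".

Answer: clock=62 cache_size=2

Derivation:
Op 1: tick 2 -> clock=2.
Op 2: insert b.com -> 10.0.0.2 (expiry=2+8=10). clock=2
Op 3: tick 4 -> clock=6.
Op 4: tick 8 -> clock=14. purged={b.com}
Op 5: insert c.com -> 10.0.0.3 (expiry=14+8=22). clock=14
Op 6: insert d.com -> 10.0.0.1 (expiry=14+1=15). clock=14
Op 7: tick 9 -> clock=23. purged={c.com,d.com}
Op 8: tick 1 -> clock=24.
Op 9: insert e.com -> 10.0.0.3 (expiry=24+7=31). clock=24
Op 10: insert f.com -> 10.0.0.1 (expiry=24+3=27). clock=24
Op 11: insert a.com -> 10.0.0.2 (expiry=24+6=30). clock=24
Op 12: tick 3 -> clock=27. purged={f.com}
Op 13: tick 10 -> clock=37. purged={a.com,e.com}
Op 14: insert c.com -> 10.0.0.3 (expiry=37+2=39). clock=37
Op 15: insert c.com -> 10.0.0.2 (expiry=37+1=38). clock=37
Op 16: insert c.com -> 10.0.0.2 (expiry=37+7=44). clock=37
Op 17: tick 13 -> clock=50. purged={c.com}
Op 18: insert c.com -> 10.0.0.1 (expiry=50+1=51). clock=50
Op 19: insert d.com -> 10.0.0.2 (expiry=50+6=56). clock=50
Op 20: tick 12 -> clock=62. purged={c.com,d.com}
Op 21: insert e.com -> 10.0.0.2 (expiry=62+5=67). clock=62
Op 22: insert d.com -> 10.0.0.2 (expiry=62+2=64). clock=62
Final clock = 62
Final cache (unexpired): {d.com,e.com} -> size=2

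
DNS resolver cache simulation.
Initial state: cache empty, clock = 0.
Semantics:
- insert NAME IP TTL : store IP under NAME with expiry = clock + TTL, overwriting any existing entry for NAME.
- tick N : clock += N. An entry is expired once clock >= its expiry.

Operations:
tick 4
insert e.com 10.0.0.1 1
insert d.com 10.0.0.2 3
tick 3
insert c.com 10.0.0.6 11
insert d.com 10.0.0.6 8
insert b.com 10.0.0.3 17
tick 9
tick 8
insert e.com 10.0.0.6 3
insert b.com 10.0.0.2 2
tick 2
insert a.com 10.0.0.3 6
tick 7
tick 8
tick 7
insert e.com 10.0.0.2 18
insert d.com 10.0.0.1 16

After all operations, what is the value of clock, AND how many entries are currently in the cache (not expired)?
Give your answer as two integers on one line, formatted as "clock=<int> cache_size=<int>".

Op 1: tick 4 -> clock=4.
Op 2: insert e.com -> 10.0.0.1 (expiry=4+1=5). clock=4
Op 3: insert d.com -> 10.0.0.2 (expiry=4+3=7). clock=4
Op 4: tick 3 -> clock=7. purged={d.com,e.com}
Op 5: insert c.com -> 10.0.0.6 (expiry=7+11=18). clock=7
Op 6: insert d.com -> 10.0.0.6 (expiry=7+8=15). clock=7
Op 7: insert b.com -> 10.0.0.3 (expiry=7+17=24). clock=7
Op 8: tick 9 -> clock=16. purged={d.com}
Op 9: tick 8 -> clock=24. purged={b.com,c.com}
Op 10: insert e.com -> 10.0.0.6 (expiry=24+3=27). clock=24
Op 11: insert b.com -> 10.0.0.2 (expiry=24+2=26). clock=24
Op 12: tick 2 -> clock=26. purged={b.com}
Op 13: insert a.com -> 10.0.0.3 (expiry=26+6=32). clock=26
Op 14: tick 7 -> clock=33. purged={a.com,e.com}
Op 15: tick 8 -> clock=41.
Op 16: tick 7 -> clock=48.
Op 17: insert e.com -> 10.0.0.2 (expiry=48+18=66). clock=48
Op 18: insert d.com -> 10.0.0.1 (expiry=48+16=64). clock=48
Final clock = 48
Final cache (unexpired): {d.com,e.com} -> size=2

Answer: clock=48 cache_size=2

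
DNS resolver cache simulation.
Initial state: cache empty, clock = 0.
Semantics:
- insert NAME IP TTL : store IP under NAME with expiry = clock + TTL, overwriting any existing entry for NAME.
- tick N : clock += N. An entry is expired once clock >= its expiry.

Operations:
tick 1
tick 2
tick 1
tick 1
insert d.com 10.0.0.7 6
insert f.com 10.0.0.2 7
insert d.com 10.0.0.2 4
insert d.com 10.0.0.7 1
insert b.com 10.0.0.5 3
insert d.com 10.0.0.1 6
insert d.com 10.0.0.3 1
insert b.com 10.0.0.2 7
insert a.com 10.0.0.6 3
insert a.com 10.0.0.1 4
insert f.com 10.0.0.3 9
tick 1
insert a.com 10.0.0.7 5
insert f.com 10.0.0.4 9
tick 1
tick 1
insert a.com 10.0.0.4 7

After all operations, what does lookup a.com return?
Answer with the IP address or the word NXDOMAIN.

Answer: 10.0.0.4

Derivation:
Op 1: tick 1 -> clock=1.
Op 2: tick 2 -> clock=3.
Op 3: tick 1 -> clock=4.
Op 4: tick 1 -> clock=5.
Op 5: insert d.com -> 10.0.0.7 (expiry=5+6=11). clock=5
Op 6: insert f.com -> 10.0.0.2 (expiry=5+7=12). clock=5
Op 7: insert d.com -> 10.0.0.2 (expiry=5+4=9). clock=5
Op 8: insert d.com -> 10.0.0.7 (expiry=5+1=6). clock=5
Op 9: insert b.com -> 10.0.0.5 (expiry=5+3=8). clock=5
Op 10: insert d.com -> 10.0.0.1 (expiry=5+6=11). clock=5
Op 11: insert d.com -> 10.0.0.3 (expiry=5+1=6). clock=5
Op 12: insert b.com -> 10.0.0.2 (expiry=5+7=12). clock=5
Op 13: insert a.com -> 10.0.0.6 (expiry=5+3=8). clock=5
Op 14: insert a.com -> 10.0.0.1 (expiry=5+4=9). clock=5
Op 15: insert f.com -> 10.0.0.3 (expiry=5+9=14). clock=5
Op 16: tick 1 -> clock=6. purged={d.com}
Op 17: insert a.com -> 10.0.0.7 (expiry=6+5=11). clock=6
Op 18: insert f.com -> 10.0.0.4 (expiry=6+9=15). clock=6
Op 19: tick 1 -> clock=7.
Op 20: tick 1 -> clock=8.
Op 21: insert a.com -> 10.0.0.4 (expiry=8+7=15). clock=8
lookup a.com: present, ip=10.0.0.4 expiry=15 > clock=8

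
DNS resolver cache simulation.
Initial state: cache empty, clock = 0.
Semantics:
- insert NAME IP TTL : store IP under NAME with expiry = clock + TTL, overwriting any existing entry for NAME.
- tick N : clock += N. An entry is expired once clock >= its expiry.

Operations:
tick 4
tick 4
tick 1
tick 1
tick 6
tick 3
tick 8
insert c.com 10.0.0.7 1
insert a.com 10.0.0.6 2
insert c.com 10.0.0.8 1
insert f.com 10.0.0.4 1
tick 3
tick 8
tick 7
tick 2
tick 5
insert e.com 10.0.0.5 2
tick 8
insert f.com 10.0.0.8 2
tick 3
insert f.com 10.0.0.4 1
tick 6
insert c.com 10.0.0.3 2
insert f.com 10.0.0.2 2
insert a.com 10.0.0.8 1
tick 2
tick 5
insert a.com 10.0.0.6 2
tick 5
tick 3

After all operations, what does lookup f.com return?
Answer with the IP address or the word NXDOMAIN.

Op 1: tick 4 -> clock=4.
Op 2: tick 4 -> clock=8.
Op 3: tick 1 -> clock=9.
Op 4: tick 1 -> clock=10.
Op 5: tick 6 -> clock=16.
Op 6: tick 3 -> clock=19.
Op 7: tick 8 -> clock=27.
Op 8: insert c.com -> 10.0.0.7 (expiry=27+1=28). clock=27
Op 9: insert a.com -> 10.0.0.6 (expiry=27+2=29). clock=27
Op 10: insert c.com -> 10.0.0.8 (expiry=27+1=28). clock=27
Op 11: insert f.com -> 10.0.0.4 (expiry=27+1=28). clock=27
Op 12: tick 3 -> clock=30. purged={a.com,c.com,f.com}
Op 13: tick 8 -> clock=38.
Op 14: tick 7 -> clock=45.
Op 15: tick 2 -> clock=47.
Op 16: tick 5 -> clock=52.
Op 17: insert e.com -> 10.0.0.5 (expiry=52+2=54). clock=52
Op 18: tick 8 -> clock=60. purged={e.com}
Op 19: insert f.com -> 10.0.0.8 (expiry=60+2=62). clock=60
Op 20: tick 3 -> clock=63. purged={f.com}
Op 21: insert f.com -> 10.0.0.4 (expiry=63+1=64). clock=63
Op 22: tick 6 -> clock=69. purged={f.com}
Op 23: insert c.com -> 10.0.0.3 (expiry=69+2=71). clock=69
Op 24: insert f.com -> 10.0.0.2 (expiry=69+2=71). clock=69
Op 25: insert a.com -> 10.0.0.8 (expiry=69+1=70). clock=69
Op 26: tick 2 -> clock=71. purged={a.com,c.com,f.com}
Op 27: tick 5 -> clock=76.
Op 28: insert a.com -> 10.0.0.6 (expiry=76+2=78). clock=76
Op 29: tick 5 -> clock=81. purged={a.com}
Op 30: tick 3 -> clock=84.
lookup f.com: not in cache (expired or never inserted)

Answer: NXDOMAIN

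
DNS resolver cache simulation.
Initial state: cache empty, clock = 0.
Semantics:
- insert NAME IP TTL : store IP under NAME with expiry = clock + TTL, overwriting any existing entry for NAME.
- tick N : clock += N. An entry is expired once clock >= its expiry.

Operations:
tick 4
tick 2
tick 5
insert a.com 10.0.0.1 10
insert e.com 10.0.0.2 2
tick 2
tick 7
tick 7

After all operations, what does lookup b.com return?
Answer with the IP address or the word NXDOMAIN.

Answer: NXDOMAIN

Derivation:
Op 1: tick 4 -> clock=4.
Op 2: tick 2 -> clock=6.
Op 3: tick 5 -> clock=11.
Op 4: insert a.com -> 10.0.0.1 (expiry=11+10=21). clock=11
Op 5: insert e.com -> 10.0.0.2 (expiry=11+2=13). clock=11
Op 6: tick 2 -> clock=13. purged={e.com}
Op 7: tick 7 -> clock=20.
Op 8: tick 7 -> clock=27. purged={a.com}
lookup b.com: not in cache (expired or never inserted)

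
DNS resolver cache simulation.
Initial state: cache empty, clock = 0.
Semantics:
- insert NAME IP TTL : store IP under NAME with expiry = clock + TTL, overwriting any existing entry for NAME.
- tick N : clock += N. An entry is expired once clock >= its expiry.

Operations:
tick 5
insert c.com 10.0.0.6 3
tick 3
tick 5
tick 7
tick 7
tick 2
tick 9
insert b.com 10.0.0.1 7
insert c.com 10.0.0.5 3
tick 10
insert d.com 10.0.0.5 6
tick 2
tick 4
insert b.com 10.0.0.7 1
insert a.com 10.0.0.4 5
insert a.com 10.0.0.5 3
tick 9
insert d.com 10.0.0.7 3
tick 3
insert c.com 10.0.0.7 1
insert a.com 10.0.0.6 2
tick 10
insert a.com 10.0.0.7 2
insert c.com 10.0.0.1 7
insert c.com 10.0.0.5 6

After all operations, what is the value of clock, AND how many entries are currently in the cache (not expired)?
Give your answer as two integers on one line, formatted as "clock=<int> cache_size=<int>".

Answer: clock=76 cache_size=2

Derivation:
Op 1: tick 5 -> clock=5.
Op 2: insert c.com -> 10.0.0.6 (expiry=5+3=8). clock=5
Op 3: tick 3 -> clock=8. purged={c.com}
Op 4: tick 5 -> clock=13.
Op 5: tick 7 -> clock=20.
Op 6: tick 7 -> clock=27.
Op 7: tick 2 -> clock=29.
Op 8: tick 9 -> clock=38.
Op 9: insert b.com -> 10.0.0.1 (expiry=38+7=45). clock=38
Op 10: insert c.com -> 10.0.0.5 (expiry=38+3=41). clock=38
Op 11: tick 10 -> clock=48. purged={b.com,c.com}
Op 12: insert d.com -> 10.0.0.5 (expiry=48+6=54). clock=48
Op 13: tick 2 -> clock=50.
Op 14: tick 4 -> clock=54. purged={d.com}
Op 15: insert b.com -> 10.0.0.7 (expiry=54+1=55). clock=54
Op 16: insert a.com -> 10.0.0.4 (expiry=54+5=59). clock=54
Op 17: insert a.com -> 10.0.0.5 (expiry=54+3=57). clock=54
Op 18: tick 9 -> clock=63. purged={a.com,b.com}
Op 19: insert d.com -> 10.0.0.7 (expiry=63+3=66). clock=63
Op 20: tick 3 -> clock=66. purged={d.com}
Op 21: insert c.com -> 10.0.0.7 (expiry=66+1=67). clock=66
Op 22: insert a.com -> 10.0.0.6 (expiry=66+2=68). clock=66
Op 23: tick 10 -> clock=76. purged={a.com,c.com}
Op 24: insert a.com -> 10.0.0.7 (expiry=76+2=78). clock=76
Op 25: insert c.com -> 10.0.0.1 (expiry=76+7=83). clock=76
Op 26: insert c.com -> 10.0.0.5 (expiry=76+6=82). clock=76
Final clock = 76
Final cache (unexpired): {a.com,c.com} -> size=2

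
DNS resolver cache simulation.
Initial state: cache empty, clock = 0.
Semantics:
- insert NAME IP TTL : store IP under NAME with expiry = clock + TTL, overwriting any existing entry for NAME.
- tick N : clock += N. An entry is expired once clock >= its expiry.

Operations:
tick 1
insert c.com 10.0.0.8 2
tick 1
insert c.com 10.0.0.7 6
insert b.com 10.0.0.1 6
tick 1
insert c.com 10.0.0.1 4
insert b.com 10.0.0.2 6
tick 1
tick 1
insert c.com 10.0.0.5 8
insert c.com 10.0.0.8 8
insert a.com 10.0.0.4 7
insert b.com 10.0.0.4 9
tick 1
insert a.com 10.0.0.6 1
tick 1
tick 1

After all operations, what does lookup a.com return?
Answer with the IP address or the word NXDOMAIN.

Answer: NXDOMAIN

Derivation:
Op 1: tick 1 -> clock=1.
Op 2: insert c.com -> 10.0.0.8 (expiry=1+2=3). clock=1
Op 3: tick 1 -> clock=2.
Op 4: insert c.com -> 10.0.0.7 (expiry=2+6=8). clock=2
Op 5: insert b.com -> 10.0.0.1 (expiry=2+6=8). clock=2
Op 6: tick 1 -> clock=3.
Op 7: insert c.com -> 10.0.0.1 (expiry=3+4=7). clock=3
Op 8: insert b.com -> 10.0.0.2 (expiry=3+6=9). clock=3
Op 9: tick 1 -> clock=4.
Op 10: tick 1 -> clock=5.
Op 11: insert c.com -> 10.0.0.5 (expiry=5+8=13). clock=5
Op 12: insert c.com -> 10.0.0.8 (expiry=5+8=13). clock=5
Op 13: insert a.com -> 10.0.0.4 (expiry=5+7=12). clock=5
Op 14: insert b.com -> 10.0.0.4 (expiry=5+9=14). clock=5
Op 15: tick 1 -> clock=6.
Op 16: insert a.com -> 10.0.0.6 (expiry=6+1=7). clock=6
Op 17: tick 1 -> clock=7. purged={a.com}
Op 18: tick 1 -> clock=8.
lookup a.com: not in cache (expired or never inserted)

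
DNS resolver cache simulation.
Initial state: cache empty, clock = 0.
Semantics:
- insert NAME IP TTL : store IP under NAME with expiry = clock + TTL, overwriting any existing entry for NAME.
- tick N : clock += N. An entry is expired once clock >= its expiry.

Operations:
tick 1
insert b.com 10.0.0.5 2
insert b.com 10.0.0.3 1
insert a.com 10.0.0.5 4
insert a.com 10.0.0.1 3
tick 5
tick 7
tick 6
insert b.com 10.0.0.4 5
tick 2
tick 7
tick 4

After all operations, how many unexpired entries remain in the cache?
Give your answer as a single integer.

Op 1: tick 1 -> clock=1.
Op 2: insert b.com -> 10.0.0.5 (expiry=1+2=3). clock=1
Op 3: insert b.com -> 10.0.0.3 (expiry=1+1=2). clock=1
Op 4: insert a.com -> 10.0.0.5 (expiry=1+4=5). clock=1
Op 5: insert a.com -> 10.0.0.1 (expiry=1+3=4). clock=1
Op 6: tick 5 -> clock=6. purged={a.com,b.com}
Op 7: tick 7 -> clock=13.
Op 8: tick 6 -> clock=19.
Op 9: insert b.com -> 10.0.0.4 (expiry=19+5=24). clock=19
Op 10: tick 2 -> clock=21.
Op 11: tick 7 -> clock=28. purged={b.com}
Op 12: tick 4 -> clock=32.
Final cache (unexpired): {} -> size=0

Answer: 0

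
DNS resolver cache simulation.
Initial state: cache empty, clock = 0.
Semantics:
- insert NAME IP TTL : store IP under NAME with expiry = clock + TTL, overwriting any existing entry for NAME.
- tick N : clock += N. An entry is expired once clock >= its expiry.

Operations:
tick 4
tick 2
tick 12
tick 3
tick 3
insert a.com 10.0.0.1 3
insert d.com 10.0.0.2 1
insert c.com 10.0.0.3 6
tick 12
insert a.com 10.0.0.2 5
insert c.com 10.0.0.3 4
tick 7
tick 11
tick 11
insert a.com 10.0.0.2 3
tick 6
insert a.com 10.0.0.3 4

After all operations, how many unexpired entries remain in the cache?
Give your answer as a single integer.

Op 1: tick 4 -> clock=4.
Op 2: tick 2 -> clock=6.
Op 3: tick 12 -> clock=18.
Op 4: tick 3 -> clock=21.
Op 5: tick 3 -> clock=24.
Op 6: insert a.com -> 10.0.0.1 (expiry=24+3=27). clock=24
Op 7: insert d.com -> 10.0.0.2 (expiry=24+1=25). clock=24
Op 8: insert c.com -> 10.0.0.3 (expiry=24+6=30). clock=24
Op 9: tick 12 -> clock=36. purged={a.com,c.com,d.com}
Op 10: insert a.com -> 10.0.0.2 (expiry=36+5=41). clock=36
Op 11: insert c.com -> 10.0.0.3 (expiry=36+4=40). clock=36
Op 12: tick 7 -> clock=43. purged={a.com,c.com}
Op 13: tick 11 -> clock=54.
Op 14: tick 11 -> clock=65.
Op 15: insert a.com -> 10.0.0.2 (expiry=65+3=68). clock=65
Op 16: tick 6 -> clock=71. purged={a.com}
Op 17: insert a.com -> 10.0.0.3 (expiry=71+4=75). clock=71
Final cache (unexpired): {a.com} -> size=1

Answer: 1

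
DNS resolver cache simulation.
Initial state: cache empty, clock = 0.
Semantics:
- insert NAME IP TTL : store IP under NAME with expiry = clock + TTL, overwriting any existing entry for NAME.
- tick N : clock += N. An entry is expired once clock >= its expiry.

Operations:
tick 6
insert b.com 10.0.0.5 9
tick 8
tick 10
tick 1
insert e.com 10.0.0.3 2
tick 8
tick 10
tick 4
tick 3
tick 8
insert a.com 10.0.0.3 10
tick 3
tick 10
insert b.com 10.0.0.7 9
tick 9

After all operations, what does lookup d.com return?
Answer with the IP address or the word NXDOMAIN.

Answer: NXDOMAIN

Derivation:
Op 1: tick 6 -> clock=6.
Op 2: insert b.com -> 10.0.0.5 (expiry=6+9=15). clock=6
Op 3: tick 8 -> clock=14.
Op 4: tick 10 -> clock=24. purged={b.com}
Op 5: tick 1 -> clock=25.
Op 6: insert e.com -> 10.0.0.3 (expiry=25+2=27). clock=25
Op 7: tick 8 -> clock=33. purged={e.com}
Op 8: tick 10 -> clock=43.
Op 9: tick 4 -> clock=47.
Op 10: tick 3 -> clock=50.
Op 11: tick 8 -> clock=58.
Op 12: insert a.com -> 10.0.0.3 (expiry=58+10=68). clock=58
Op 13: tick 3 -> clock=61.
Op 14: tick 10 -> clock=71. purged={a.com}
Op 15: insert b.com -> 10.0.0.7 (expiry=71+9=80). clock=71
Op 16: tick 9 -> clock=80. purged={b.com}
lookup d.com: not in cache (expired or never inserted)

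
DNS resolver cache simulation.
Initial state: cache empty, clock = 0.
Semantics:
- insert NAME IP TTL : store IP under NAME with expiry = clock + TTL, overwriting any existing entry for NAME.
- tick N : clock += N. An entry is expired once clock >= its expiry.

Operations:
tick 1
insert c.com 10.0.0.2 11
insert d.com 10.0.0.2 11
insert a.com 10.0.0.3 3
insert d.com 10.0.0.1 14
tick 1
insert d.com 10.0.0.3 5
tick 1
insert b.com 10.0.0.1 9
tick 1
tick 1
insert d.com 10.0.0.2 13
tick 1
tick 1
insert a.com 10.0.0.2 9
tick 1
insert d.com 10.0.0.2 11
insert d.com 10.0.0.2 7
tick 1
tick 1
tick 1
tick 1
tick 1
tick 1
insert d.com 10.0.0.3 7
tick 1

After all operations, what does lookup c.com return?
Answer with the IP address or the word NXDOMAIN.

Op 1: tick 1 -> clock=1.
Op 2: insert c.com -> 10.0.0.2 (expiry=1+11=12). clock=1
Op 3: insert d.com -> 10.0.0.2 (expiry=1+11=12). clock=1
Op 4: insert a.com -> 10.0.0.3 (expiry=1+3=4). clock=1
Op 5: insert d.com -> 10.0.0.1 (expiry=1+14=15). clock=1
Op 6: tick 1 -> clock=2.
Op 7: insert d.com -> 10.0.0.3 (expiry=2+5=7). clock=2
Op 8: tick 1 -> clock=3.
Op 9: insert b.com -> 10.0.0.1 (expiry=3+9=12). clock=3
Op 10: tick 1 -> clock=4. purged={a.com}
Op 11: tick 1 -> clock=5.
Op 12: insert d.com -> 10.0.0.2 (expiry=5+13=18). clock=5
Op 13: tick 1 -> clock=6.
Op 14: tick 1 -> clock=7.
Op 15: insert a.com -> 10.0.0.2 (expiry=7+9=16). clock=7
Op 16: tick 1 -> clock=8.
Op 17: insert d.com -> 10.0.0.2 (expiry=8+11=19). clock=8
Op 18: insert d.com -> 10.0.0.2 (expiry=8+7=15). clock=8
Op 19: tick 1 -> clock=9.
Op 20: tick 1 -> clock=10.
Op 21: tick 1 -> clock=11.
Op 22: tick 1 -> clock=12. purged={b.com,c.com}
Op 23: tick 1 -> clock=13.
Op 24: tick 1 -> clock=14.
Op 25: insert d.com -> 10.0.0.3 (expiry=14+7=21). clock=14
Op 26: tick 1 -> clock=15.
lookup c.com: not in cache (expired or never inserted)

Answer: NXDOMAIN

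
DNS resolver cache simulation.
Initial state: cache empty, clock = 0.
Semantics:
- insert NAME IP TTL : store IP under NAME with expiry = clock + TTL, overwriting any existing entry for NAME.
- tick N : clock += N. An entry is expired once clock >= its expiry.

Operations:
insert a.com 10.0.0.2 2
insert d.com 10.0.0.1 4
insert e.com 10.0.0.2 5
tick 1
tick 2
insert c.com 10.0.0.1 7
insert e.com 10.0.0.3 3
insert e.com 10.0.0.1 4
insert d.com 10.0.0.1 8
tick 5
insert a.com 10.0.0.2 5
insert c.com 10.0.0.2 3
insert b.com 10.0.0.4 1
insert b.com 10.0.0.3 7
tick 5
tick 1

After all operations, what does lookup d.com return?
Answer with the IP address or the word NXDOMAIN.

Op 1: insert a.com -> 10.0.0.2 (expiry=0+2=2). clock=0
Op 2: insert d.com -> 10.0.0.1 (expiry=0+4=4). clock=0
Op 3: insert e.com -> 10.0.0.2 (expiry=0+5=5). clock=0
Op 4: tick 1 -> clock=1.
Op 5: tick 2 -> clock=3. purged={a.com}
Op 6: insert c.com -> 10.0.0.1 (expiry=3+7=10). clock=3
Op 7: insert e.com -> 10.0.0.3 (expiry=3+3=6). clock=3
Op 8: insert e.com -> 10.0.0.1 (expiry=3+4=7). clock=3
Op 9: insert d.com -> 10.0.0.1 (expiry=3+8=11). clock=3
Op 10: tick 5 -> clock=8. purged={e.com}
Op 11: insert a.com -> 10.0.0.2 (expiry=8+5=13). clock=8
Op 12: insert c.com -> 10.0.0.2 (expiry=8+3=11). clock=8
Op 13: insert b.com -> 10.0.0.4 (expiry=8+1=9). clock=8
Op 14: insert b.com -> 10.0.0.3 (expiry=8+7=15). clock=8
Op 15: tick 5 -> clock=13. purged={a.com,c.com,d.com}
Op 16: tick 1 -> clock=14.
lookup d.com: not in cache (expired or never inserted)

Answer: NXDOMAIN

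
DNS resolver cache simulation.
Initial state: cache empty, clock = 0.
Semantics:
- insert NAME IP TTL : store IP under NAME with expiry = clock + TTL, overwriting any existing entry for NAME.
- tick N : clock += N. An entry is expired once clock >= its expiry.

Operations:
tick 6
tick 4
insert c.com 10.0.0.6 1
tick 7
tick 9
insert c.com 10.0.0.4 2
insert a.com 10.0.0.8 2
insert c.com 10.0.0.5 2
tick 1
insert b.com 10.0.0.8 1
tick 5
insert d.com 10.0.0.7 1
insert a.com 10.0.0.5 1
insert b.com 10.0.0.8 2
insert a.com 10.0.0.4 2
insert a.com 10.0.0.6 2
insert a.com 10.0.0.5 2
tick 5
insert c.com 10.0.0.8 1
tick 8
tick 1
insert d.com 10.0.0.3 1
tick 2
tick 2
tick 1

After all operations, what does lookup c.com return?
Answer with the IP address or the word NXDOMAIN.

Answer: NXDOMAIN

Derivation:
Op 1: tick 6 -> clock=6.
Op 2: tick 4 -> clock=10.
Op 3: insert c.com -> 10.0.0.6 (expiry=10+1=11). clock=10
Op 4: tick 7 -> clock=17. purged={c.com}
Op 5: tick 9 -> clock=26.
Op 6: insert c.com -> 10.0.0.4 (expiry=26+2=28). clock=26
Op 7: insert a.com -> 10.0.0.8 (expiry=26+2=28). clock=26
Op 8: insert c.com -> 10.0.0.5 (expiry=26+2=28). clock=26
Op 9: tick 1 -> clock=27.
Op 10: insert b.com -> 10.0.0.8 (expiry=27+1=28). clock=27
Op 11: tick 5 -> clock=32. purged={a.com,b.com,c.com}
Op 12: insert d.com -> 10.0.0.7 (expiry=32+1=33). clock=32
Op 13: insert a.com -> 10.0.0.5 (expiry=32+1=33). clock=32
Op 14: insert b.com -> 10.0.0.8 (expiry=32+2=34). clock=32
Op 15: insert a.com -> 10.0.0.4 (expiry=32+2=34). clock=32
Op 16: insert a.com -> 10.0.0.6 (expiry=32+2=34). clock=32
Op 17: insert a.com -> 10.0.0.5 (expiry=32+2=34). clock=32
Op 18: tick 5 -> clock=37. purged={a.com,b.com,d.com}
Op 19: insert c.com -> 10.0.0.8 (expiry=37+1=38). clock=37
Op 20: tick 8 -> clock=45. purged={c.com}
Op 21: tick 1 -> clock=46.
Op 22: insert d.com -> 10.0.0.3 (expiry=46+1=47). clock=46
Op 23: tick 2 -> clock=48. purged={d.com}
Op 24: tick 2 -> clock=50.
Op 25: tick 1 -> clock=51.
lookup c.com: not in cache (expired or never inserted)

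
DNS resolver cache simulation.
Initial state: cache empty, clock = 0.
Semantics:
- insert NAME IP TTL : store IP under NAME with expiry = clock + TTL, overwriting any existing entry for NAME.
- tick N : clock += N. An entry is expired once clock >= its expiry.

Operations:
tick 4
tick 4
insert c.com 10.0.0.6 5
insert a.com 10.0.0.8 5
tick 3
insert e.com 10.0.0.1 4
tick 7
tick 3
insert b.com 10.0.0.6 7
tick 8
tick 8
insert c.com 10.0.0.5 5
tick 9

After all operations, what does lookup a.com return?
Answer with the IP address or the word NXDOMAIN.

Op 1: tick 4 -> clock=4.
Op 2: tick 4 -> clock=8.
Op 3: insert c.com -> 10.0.0.6 (expiry=8+5=13). clock=8
Op 4: insert a.com -> 10.0.0.8 (expiry=8+5=13). clock=8
Op 5: tick 3 -> clock=11.
Op 6: insert e.com -> 10.0.0.1 (expiry=11+4=15). clock=11
Op 7: tick 7 -> clock=18. purged={a.com,c.com,e.com}
Op 8: tick 3 -> clock=21.
Op 9: insert b.com -> 10.0.0.6 (expiry=21+7=28). clock=21
Op 10: tick 8 -> clock=29. purged={b.com}
Op 11: tick 8 -> clock=37.
Op 12: insert c.com -> 10.0.0.5 (expiry=37+5=42). clock=37
Op 13: tick 9 -> clock=46. purged={c.com}
lookup a.com: not in cache (expired or never inserted)

Answer: NXDOMAIN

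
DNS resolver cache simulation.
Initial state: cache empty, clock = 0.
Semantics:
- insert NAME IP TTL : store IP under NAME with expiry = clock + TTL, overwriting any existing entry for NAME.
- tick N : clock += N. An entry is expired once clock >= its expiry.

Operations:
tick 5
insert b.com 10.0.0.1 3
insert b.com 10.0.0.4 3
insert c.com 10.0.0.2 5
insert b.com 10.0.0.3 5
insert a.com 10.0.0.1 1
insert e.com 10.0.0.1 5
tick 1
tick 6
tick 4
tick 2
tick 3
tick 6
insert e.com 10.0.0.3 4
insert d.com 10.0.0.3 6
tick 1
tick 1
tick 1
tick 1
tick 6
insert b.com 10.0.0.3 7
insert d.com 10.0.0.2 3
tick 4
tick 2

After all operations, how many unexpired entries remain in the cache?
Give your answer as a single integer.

Op 1: tick 5 -> clock=5.
Op 2: insert b.com -> 10.0.0.1 (expiry=5+3=8). clock=5
Op 3: insert b.com -> 10.0.0.4 (expiry=5+3=8). clock=5
Op 4: insert c.com -> 10.0.0.2 (expiry=5+5=10). clock=5
Op 5: insert b.com -> 10.0.0.3 (expiry=5+5=10). clock=5
Op 6: insert a.com -> 10.0.0.1 (expiry=5+1=6). clock=5
Op 7: insert e.com -> 10.0.0.1 (expiry=5+5=10). clock=5
Op 8: tick 1 -> clock=6. purged={a.com}
Op 9: tick 6 -> clock=12. purged={b.com,c.com,e.com}
Op 10: tick 4 -> clock=16.
Op 11: tick 2 -> clock=18.
Op 12: tick 3 -> clock=21.
Op 13: tick 6 -> clock=27.
Op 14: insert e.com -> 10.0.0.3 (expiry=27+4=31). clock=27
Op 15: insert d.com -> 10.0.0.3 (expiry=27+6=33). clock=27
Op 16: tick 1 -> clock=28.
Op 17: tick 1 -> clock=29.
Op 18: tick 1 -> clock=30.
Op 19: tick 1 -> clock=31. purged={e.com}
Op 20: tick 6 -> clock=37. purged={d.com}
Op 21: insert b.com -> 10.0.0.3 (expiry=37+7=44). clock=37
Op 22: insert d.com -> 10.0.0.2 (expiry=37+3=40). clock=37
Op 23: tick 4 -> clock=41. purged={d.com}
Op 24: tick 2 -> clock=43.
Final cache (unexpired): {b.com} -> size=1

Answer: 1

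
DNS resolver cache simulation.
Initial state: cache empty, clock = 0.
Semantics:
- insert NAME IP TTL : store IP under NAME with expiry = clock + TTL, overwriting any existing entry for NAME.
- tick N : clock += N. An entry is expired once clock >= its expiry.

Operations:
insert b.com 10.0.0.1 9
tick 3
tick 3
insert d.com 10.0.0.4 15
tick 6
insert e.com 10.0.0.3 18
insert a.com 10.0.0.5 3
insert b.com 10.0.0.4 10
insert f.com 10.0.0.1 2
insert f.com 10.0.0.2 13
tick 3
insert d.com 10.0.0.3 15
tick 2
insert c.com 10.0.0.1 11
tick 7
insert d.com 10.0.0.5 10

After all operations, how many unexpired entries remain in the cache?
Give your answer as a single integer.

Answer: 4

Derivation:
Op 1: insert b.com -> 10.0.0.1 (expiry=0+9=9). clock=0
Op 2: tick 3 -> clock=3.
Op 3: tick 3 -> clock=6.
Op 4: insert d.com -> 10.0.0.4 (expiry=6+15=21). clock=6
Op 5: tick 6 -> clock=12. purged={b.com}
Op 6: insert e.com -> 10.0.0.3 (expiry=12+18=30). clock=12
Op 7: insert a.com -> 10.0.0.5 (expiry=12+3=15). clock=12
Op 8: insert b.com -> 10.0.0.4 (expiry=12+10=22). clock=12
Op 9: insert f.com -> 10.0.0.1 (expiry=12+2=14). clock=12
Op 10: insert f.com -> 10.0.0.2 (expiry=12+13=25). clock=12
Op 11: tick 3 -> clock=15. purged={a.com}
Op 12: insert d.com -> 10.0.0.3 (expiry=15+15=30). clock=15
Op 13: tick 2 -> clock=17.
Op 14: insert c.com -> 10.0.0.1 (expiry=17+11=28). clock=17
Op 15: tick 7 -> clock=24. purged={b.com}
Op 16: insert d.com -> 10.0.0.5 (expiry=24+10=34). clock=24
Final cache (unexpired): {c.com,d.com,e.com,f.com} -> size=4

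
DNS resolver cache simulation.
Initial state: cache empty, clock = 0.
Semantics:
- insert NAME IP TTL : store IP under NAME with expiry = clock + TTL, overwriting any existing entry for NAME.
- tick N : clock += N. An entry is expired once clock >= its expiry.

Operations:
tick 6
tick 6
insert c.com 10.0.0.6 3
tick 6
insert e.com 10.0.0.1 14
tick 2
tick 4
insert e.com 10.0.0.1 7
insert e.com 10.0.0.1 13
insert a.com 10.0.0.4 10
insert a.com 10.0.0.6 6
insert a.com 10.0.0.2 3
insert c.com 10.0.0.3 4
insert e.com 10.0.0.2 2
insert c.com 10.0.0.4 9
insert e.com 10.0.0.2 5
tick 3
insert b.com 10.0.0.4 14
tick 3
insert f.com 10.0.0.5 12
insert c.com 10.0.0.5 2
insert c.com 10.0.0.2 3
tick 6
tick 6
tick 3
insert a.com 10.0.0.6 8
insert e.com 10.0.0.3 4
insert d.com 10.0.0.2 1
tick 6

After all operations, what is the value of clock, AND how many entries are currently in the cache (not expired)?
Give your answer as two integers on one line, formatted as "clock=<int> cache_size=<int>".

Answer: clock=51 cache_size=1

Derivation:
Op 1: tick 6 -> clock=6.
Op 2: tick 6 -> clock=12.
Op 3: insert c.com -> 10.0.0.6 (expiry=12+3=15). clock=12
Op 4: tick 6 -> clock=18. purged={c.com}
Op 5: insert e.com -> 10.0.0.1 (expiry=18+14=32). clock=18
Op 6: tick 2 -> clock=20.
Op 7: tick 4 -> clock=24.
Op 8: insert e.com -> 10.0.0.1 (expiry=24+7=31). clock=24
Op 9: insert e.com -> 10.0.0.1 (expiry=24+13=37). clock=24
Op 10: insert a.com -> 10.0.0.4 (expiry=24+10=34). clock=24
Op 11: insert a.com -> 10.0.0.6 (expiry=24+6=30). clock=24
Op 12: insert a.com -> 10.0.0.2 (expiry=24+3=27). clock=24
Op 13: insert c.com -> 10.0.0.3 (expiry=24+4=28). clock=24
Op 14: insert e.com -> 10.0.0.2 (expiry=24+2=26). clock=24
Op 15: insert c.com -> 10.0.0.4 (expiry=24+9=33). clock=24
Op 16: insert e.com -> 10.0.0.2 (expiry=24+5=29). clock=24
Op 17: tick 3 -> clock=27. purged={a.com}
Op 18: insert b.com -> 10.0.0.4 (expiry=27+14=41). clock=27
Op 19: tick 3 -> clock=30. purged={e.com}
Op 20: insert f.com -> 10.0.0.5 (expiry=30+12=42). clock=30
Op 21: insert c.com -> 10.0.0.5 (expiry=30+2=32). clock=30
Op 22: insert c.com -> 10.0.0.2 (expiry=30+3=33). clock=30
Op 23: tick 6 -> clock=36. purged={c.com}
Op 24: tick 6 -> clock=42. purged={b.com,f.com}
Op 25: tick 3 -> clock=45.
Op 26: insert a.com -> 10.0.0.6 (expiry=45+8=53). clock=45
Op 27: insert e.com -> 10.0.0.3 (expiry=45+4=49). clock=45
Op 28: insert d.com -> 10.0.0.2 (expiry=45+1=46). clock=45
Op 29: tick 6 -> clock=51. purged={d.com,e.com}
Final clock = 51
Final cache (unexpired): {a.com} -> size=1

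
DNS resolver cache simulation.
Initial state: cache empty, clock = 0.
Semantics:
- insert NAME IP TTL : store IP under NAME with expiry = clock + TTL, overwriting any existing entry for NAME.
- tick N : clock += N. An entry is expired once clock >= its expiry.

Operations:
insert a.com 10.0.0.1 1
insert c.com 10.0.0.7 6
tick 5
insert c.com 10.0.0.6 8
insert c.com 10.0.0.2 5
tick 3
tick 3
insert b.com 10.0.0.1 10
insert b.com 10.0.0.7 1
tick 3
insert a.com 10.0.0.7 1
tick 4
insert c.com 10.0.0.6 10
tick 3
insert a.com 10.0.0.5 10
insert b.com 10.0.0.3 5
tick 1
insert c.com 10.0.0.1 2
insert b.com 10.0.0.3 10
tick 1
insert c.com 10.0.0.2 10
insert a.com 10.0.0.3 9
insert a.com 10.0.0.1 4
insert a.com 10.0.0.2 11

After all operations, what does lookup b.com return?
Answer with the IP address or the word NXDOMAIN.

Op 1: insert a.com -> 10.0.0.1 (expiry=0+1=1). clock=0
Op 2: insert c.com -> 10.0.0.7 (expiry=0+6=6). clock=0
Op 3: tick 5 -> clock=5. purged={a.com}
Op 4: insert c.com -> 10.0.0.6 (expiry=5+8=13). clock=5
Op 5: insert c.com -> 10.0.0.2 (expiry=5+5=10). clock=5
Op 6: tick 3 -> clock=8.
Op 7: tick 3 -> clock=11. purged={c.com}
Op 8: insert b.com -> 10.0.0.1 (expiry=11+10=21). clock=11
Op 9: insert b.com -> 10.0.0.7 (expiry=11+1=12). clock=11
Op 10: tick 3 -> clock=14. purged={b.com}
Op 11: insert a.com -> 10.0.0.7 (expiry=14+1=15). clock=14
Op 12: tick 4 -> clock=18. purged={a.com}
Op 13: insert c.com -> 10.0.0.6 (expiry=18+10=28). clock=18
Op 14: tick 3 -> clock=21.
Op 15: insert a.com -> 10.0.0.5 (expiry=21+10=31). clock=21
Op 16: insert b.com -> 10.0.0.3 (expiry=21+5=26). clock=21
Op 17: tick 1 -> clock=22.
Op 18: insert c.com -> 10.0.0.1 (expiry=22+2=24). clock=22
Op 19: insert b.com -> 10.0.0.3 (expiry=22+10=32). clock=22
Op 20: tick 1 -> clock=23.
Op 21: insert c.com -> 10.0.0.2 (expiry=23+10=33). clock=23
Op 22: insert a.com -> 10.0.0.3 (expiry=23+9=32). clock=23
Op 23: insert a.com -> 10.0.0.1 (expiry=23+4=27). clock=23
Op 24: insert a.com -> 10.0.0.2 (expiry=23+11=34). clock=23
lookup b.com: present, ip=10.0.0.3 expiry=32 > clock=23

Answer: 10.0.0.3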